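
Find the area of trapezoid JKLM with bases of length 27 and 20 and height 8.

A trapezoid's area equals the midsegment times the height.
The midsegment is (27 + 20) / 2 = 47/2.
Area = 47/2 * 8 = 188.

188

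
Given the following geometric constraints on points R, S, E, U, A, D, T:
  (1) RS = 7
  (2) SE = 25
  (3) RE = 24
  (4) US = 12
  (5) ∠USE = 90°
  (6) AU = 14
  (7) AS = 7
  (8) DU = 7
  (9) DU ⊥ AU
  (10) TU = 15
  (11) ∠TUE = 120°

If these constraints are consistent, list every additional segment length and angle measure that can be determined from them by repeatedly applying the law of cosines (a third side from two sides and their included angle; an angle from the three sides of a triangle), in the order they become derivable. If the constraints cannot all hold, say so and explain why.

The constraints are consistent. Derivable facts, in order:
After 1 step:
- AD = 7·√5
- EU ≈ 27.73
- ∠ASU = 91.02°
- ∠AUS = 29.99°
- ∠ERS = 90°
- ∠ESR = 73.74°
- ∠RES = 16.26°
- ∠SAU = 58.98°
After 2 steps:
- ET ≈ 37.55
- ∠ADU = 63.43°
- ∠DAU = 26.57°
- ∠EUS = 64.36°
- ∠SEU = 25.64°
After 3 steps:
- ∠ETU = 39.76°
- ∠TEU = 20.24°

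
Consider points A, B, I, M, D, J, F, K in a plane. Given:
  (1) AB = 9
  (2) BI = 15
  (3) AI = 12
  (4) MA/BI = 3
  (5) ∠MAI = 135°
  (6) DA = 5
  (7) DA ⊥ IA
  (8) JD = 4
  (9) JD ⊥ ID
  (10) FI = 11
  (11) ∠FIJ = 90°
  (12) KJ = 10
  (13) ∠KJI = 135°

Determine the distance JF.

Step 1: By the law of cosines on triangle DAI: DI² = 5² + 12² − 2·5·12·cos(90°) = 169, so DI = 13.
Step 2: By the law of cosines on triangle JDI: JI² = 4² + 13² − 2·4·13·cos(90°) = 185, so JI = √185.
Step 3: By the law of cosines on triangle JIF: JF² = √185² + 11² − 2·√185·11·cos(90°) = 306, so JF = 3·√34.

Therefore, the length of JF = 3·√34.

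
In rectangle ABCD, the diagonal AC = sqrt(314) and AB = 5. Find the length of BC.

b = sqrt(d^2 - a^2) = sqrt(314 - 25) = sqrt(289) = 17

17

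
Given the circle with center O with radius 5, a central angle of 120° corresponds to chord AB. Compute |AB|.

Chord length = 2r sin(θ/2)
= 2 × 5 × sin(120°/2)
= 2 × 5 × sin(60°)
= 5*sqrt(3)

5*sqrt(3)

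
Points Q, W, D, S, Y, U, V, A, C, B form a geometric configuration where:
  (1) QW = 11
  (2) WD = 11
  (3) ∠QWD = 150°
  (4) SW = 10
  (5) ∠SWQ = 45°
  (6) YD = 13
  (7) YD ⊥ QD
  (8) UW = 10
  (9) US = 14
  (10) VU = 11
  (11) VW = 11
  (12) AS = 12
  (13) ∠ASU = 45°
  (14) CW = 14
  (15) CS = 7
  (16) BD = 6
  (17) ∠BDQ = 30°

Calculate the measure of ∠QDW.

Step 1: By the law of cosines on triangle DWQ: DQ² = 11² + 11² − 2·11·11·cos(150°) = 451.58, so DQ ≈ 21.25.
Step 2: By the inverse law of cosines on triangle QDW: cos(∠QDW) = (21.25² + 11² − 11²) / (2·21.25·11) = 451.58/467.51 = 0.9659, so ∠QDW = 15°.

Therefore, the measure of angle ∠QDW = 15°.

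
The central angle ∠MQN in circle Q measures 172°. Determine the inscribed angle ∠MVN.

Inscribed angle = 172° / 2 = 86° (inscribed angle theorem).

86°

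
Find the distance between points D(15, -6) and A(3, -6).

d = sqrt((-12)^2 + (0)^2) = sqrt(144) = 12

12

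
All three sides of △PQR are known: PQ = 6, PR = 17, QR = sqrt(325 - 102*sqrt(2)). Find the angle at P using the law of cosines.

By the inverse law of cosines: cos(P) = (PQ² + PR² - QR²) / (2 × PQ × PR)
cos(P) = (6² + 17² - (sqrt(325 - 102*sqrt(2)))²) / (2 × 6 × 17)
cos(P) = (36 + 289 - (325 - 102*sqrt(2))) / 204
cos(P) = sqrt(2)/2
P = arccos(sqrt(2)/2) = 45°

45°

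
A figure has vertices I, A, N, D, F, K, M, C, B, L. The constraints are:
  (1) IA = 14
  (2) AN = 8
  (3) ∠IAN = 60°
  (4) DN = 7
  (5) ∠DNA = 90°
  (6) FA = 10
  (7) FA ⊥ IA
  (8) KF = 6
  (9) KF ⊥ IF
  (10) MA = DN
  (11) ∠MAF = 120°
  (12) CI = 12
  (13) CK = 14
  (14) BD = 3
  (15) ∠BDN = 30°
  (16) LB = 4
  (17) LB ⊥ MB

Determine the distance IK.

Step 1: By the law of cosines on triangle FAI: FI² = 10² + 14² − 2·10·14·cos(90°) = 296, so FI = 2·√74.
Step 2: By the law of cosines on triangle IFK: IK² = (2·√74)² + 6² − 2·2·√74·6·cos(90°) = 332, so IK = 2·√83.

Therefore, the length of IK = 2·√83.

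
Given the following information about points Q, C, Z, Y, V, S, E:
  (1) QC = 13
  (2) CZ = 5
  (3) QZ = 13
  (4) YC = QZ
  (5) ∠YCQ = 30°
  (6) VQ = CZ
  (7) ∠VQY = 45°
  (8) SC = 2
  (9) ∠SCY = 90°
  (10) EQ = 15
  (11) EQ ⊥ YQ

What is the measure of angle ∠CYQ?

From the given relations: YC = QZ = 13.
Step 1: By the law of cosines on triangle YCQ: YQ² = 13² + 13² − 2·13·13·cos(30°) = 45.28, so YQ ≈ 6.73.
Step 2: By the inverse law of cosines on triangle CYQ: cos(∠CYQ) = (13² + 6.73² − 13²) / (2·13·6.73) = 45.28/174.96 = 0.2588, so ∠CYQ = 75°.

Therefore, the measure of angle ∠CYQ = 75°.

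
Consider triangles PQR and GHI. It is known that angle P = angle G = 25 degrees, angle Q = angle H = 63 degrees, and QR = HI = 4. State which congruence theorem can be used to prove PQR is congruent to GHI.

Consider the given information: angle P = angle G = 25 degrees, angle Q = angle H = 63 degrees, and QR = HI = 4
This is not SSS or SAS: SSS requires all three pairs of sides, but we don't have that. SAS requires two sides and the included angle between them.
The correct criterion is AAS. Two pairs of corresponding angles and a non-included side are equal (Angle-Angle-Side).

AAS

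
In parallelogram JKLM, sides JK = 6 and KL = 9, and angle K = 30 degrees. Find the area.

The area of a parallelogram equals the product of two adjacent sides times the sine of the included angle.
This is because the height equals 9 * sin(30°) = 9/2.
Area = 6 * 9/2 = 27

27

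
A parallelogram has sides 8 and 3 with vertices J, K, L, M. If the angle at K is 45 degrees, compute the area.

Area = 8 * 3 * sin(45°) = 24 * sqrt(2)/2 = 12*sqrt(2)

12*sqrt(2)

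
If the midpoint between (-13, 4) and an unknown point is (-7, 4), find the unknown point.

Using the midpoint formula: M = ((x1 + x2)/2, (y1 + y2)/2)
We know M = (-7, 4) and R = (-13, 4)
For x: -7 = (-13 + x2)/2, so x2 = 2*-7 - -13 = -1
For y: 4 = (4 + y2)/2, so y2 = 2*4 - 4 = 4
Q = (-1, 4)

(-1, 4)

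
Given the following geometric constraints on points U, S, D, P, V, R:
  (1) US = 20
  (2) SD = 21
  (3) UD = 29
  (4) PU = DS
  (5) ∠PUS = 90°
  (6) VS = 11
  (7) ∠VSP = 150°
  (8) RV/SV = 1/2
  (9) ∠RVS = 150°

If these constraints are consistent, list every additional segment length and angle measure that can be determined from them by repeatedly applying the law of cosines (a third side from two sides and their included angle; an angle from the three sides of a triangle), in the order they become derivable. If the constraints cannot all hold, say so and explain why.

The constraints are consistent. Derivable facts, in order:
After 1 step:
- SP = 29
- SR ≈ 16
- ∠DSU = 90°
- ∠DUS = 46.4°
- ∠SDU = 43.6°
After 2 steps:
- PV ≈ 38.92
- ∠PSU = 46.4°
- ∠RSV = 9.9°
- ∠SPU = 43.6°
- ∠SRV = 20.1°
After 3 steps:
- ∠PVS = 21.88°
- ∠SPV = 8.12°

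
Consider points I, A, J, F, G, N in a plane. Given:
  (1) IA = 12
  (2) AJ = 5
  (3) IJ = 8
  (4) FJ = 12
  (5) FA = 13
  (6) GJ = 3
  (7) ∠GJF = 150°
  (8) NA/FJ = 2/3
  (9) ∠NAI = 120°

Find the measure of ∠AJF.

Step 1: By the inverse law of cosines on triangle AJF: cos(∠AJF) = (5² + 12² − 13²) / (2·5·12) = 0/120 = 0, so ∠AJF = 90°.

Therefore, the measure of angle ∠AJF = 90°.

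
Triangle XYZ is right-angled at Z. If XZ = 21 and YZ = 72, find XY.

In a right triangle, the square of the hypotenuse equals the sum of the squares of the two legs.
The legs are 21 and 72, so the hypotenuse = sqrt(441 + 5184) = sqrt(5625) = 75.

75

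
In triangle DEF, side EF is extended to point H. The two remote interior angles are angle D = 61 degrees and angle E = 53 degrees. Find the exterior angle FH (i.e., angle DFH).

Exterior angle = 61 + 53 = 114 degrees (exterior angle theorem).

114 degrees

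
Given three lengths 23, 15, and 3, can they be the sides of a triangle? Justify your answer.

No.
The triangle inequality is violated: 15 + 3 = 18 ≤ 23.
These lengths cannot form a triangle.

No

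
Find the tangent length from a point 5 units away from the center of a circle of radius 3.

Let T be the point of tangency. Then QT ⊥ AT (radius ⊥ tangent).
In right triangle QTA: QA² = QT² + AT²
5² = 3² + AT²
AT² = 16, AT = 4

4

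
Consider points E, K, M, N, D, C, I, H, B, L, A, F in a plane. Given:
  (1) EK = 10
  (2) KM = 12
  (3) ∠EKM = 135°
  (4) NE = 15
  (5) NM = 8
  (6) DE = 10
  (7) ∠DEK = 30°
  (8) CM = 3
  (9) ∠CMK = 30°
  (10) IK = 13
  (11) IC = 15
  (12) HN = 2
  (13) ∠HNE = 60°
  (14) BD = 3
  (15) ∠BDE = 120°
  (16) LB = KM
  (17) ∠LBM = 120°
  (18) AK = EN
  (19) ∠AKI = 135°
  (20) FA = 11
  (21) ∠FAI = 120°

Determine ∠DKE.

Step 1: By the law of cosines on triangle KED: KD² = 10² + 10² − 2·10·10·cos(30°) = 26.79, so KD ≈ 5.18.
Step 2: By the inverse law of cosines on triangle DKE: cos(∠DKE) = (5.18² + 10² − 10²) / (2·5.18·10) = 26.79/103.53 = 0.2588, so ∠DKE = 75°.

Therefore, the measure of angle ∠DKE = 75°.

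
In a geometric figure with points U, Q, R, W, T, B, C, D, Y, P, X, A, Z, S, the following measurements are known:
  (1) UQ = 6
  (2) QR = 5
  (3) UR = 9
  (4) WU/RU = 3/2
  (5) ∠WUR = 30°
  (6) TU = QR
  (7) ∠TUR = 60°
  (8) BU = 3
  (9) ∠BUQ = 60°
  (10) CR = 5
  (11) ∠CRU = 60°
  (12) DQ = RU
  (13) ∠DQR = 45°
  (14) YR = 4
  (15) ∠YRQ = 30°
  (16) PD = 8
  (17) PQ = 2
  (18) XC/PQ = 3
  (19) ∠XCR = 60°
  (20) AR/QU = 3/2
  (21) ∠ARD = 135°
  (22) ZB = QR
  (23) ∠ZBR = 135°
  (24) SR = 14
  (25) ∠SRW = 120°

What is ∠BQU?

Step 1: By the law of cosines on triangle QUB: QB² = 6² + 3² − 2·6·3·cos(60°) = 27, so QB = 3·√3.
Step 2: By the inverse law of cosines on triangle BQU: cos(∠BQU) = ((3·√3)² + 6² − 3²) / (2·3·√3·6) = 54/62.35 = 0.866, so ∠BQU = 30°.

Therefore, the measure of angle ∠BQU = 30°.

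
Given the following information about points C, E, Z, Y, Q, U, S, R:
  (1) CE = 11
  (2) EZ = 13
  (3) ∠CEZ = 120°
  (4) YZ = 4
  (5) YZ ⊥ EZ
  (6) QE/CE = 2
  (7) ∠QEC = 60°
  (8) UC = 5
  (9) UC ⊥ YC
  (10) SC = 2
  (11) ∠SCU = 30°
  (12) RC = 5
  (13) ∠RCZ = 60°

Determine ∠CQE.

From the given relations: QE = 2·CE = 2·11 = 22.
Step 1: By the law of cosines on triangle QEC: QC² = 22² + 11² − 2·22·11·cos(60°) = 363, so QC = 11·√3.
Step 2: By the inverse law of cosines on triangle CQE: cos(∠CQE) = ((11·√3)² + 22² − 11²) / (2·11·√3·22) = 726/838.31 = 0.866, so ∠CQE = 30°.

Therefore, the measure of angle ∠CQE = 30°.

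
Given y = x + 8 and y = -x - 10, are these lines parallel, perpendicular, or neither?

Slope of line 1: m1 = 1
Slope of line 2: m2 = -1
m1 * m2 = (1) * (-1) = -1 = -1, so the lines are perpendicular.

Perpendicular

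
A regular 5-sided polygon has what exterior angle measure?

Each exterior angle of a regular n-gon is 360 / n.
For n = 5: 360 / 5 = 72 degrees.

72 degrees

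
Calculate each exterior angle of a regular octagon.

Each exterior angle of a regular n-gon is 360 / n.
For n = 8: 360 / 8 = 45 degrees.

45 degrees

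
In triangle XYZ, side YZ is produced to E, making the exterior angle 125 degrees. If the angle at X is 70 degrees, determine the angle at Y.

By the exterior angle theorem: exterior angle = sum of remote interior angles.
125 = 70 + angle Y
angle Y = 125 - 70 = 55 degrees

55 degrees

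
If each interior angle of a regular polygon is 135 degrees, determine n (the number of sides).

The exterior angle is the supplement of the interior angle: 180 - 135 = 45 degrees.
Since the exterior angles of any convex polygon sum to 360 degrees, the number of sides is 360 / 45 = 8.

8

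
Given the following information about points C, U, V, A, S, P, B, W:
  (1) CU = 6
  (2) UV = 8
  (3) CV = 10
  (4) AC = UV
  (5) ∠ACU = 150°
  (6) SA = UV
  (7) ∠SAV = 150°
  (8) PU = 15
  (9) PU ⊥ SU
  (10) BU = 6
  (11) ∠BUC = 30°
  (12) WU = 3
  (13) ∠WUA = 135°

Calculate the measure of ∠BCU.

Step 1: By the law of cosines on triangle CUB: CB² = 6² + 6² − 2·6·6·cos(30°) = 9.65, so CB ≈ 3.11.
Step 2: By the inverse law of cosines on triangle BCU: cos(∠BCU) = (3.11² + 6² − 6²) / (2·3.11·6) = 9.65/37.27 = 0.2588, so ∠BCU = 75°.

Therefore, the measure of angle ∠BCU = 75°.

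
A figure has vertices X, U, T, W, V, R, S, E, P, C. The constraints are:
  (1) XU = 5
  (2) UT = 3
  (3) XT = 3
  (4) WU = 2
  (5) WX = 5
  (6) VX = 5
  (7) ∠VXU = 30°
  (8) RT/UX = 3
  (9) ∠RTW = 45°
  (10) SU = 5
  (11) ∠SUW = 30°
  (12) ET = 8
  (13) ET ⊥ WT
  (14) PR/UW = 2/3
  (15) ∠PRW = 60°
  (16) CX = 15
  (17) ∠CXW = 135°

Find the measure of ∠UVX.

Step 1: By the law of cosines on triangle VXU: VU² = 5² + 5² − 2·5·5·cos(30°) = 6.7, so VU ≈ 2.59.
Step 2: By the inverse law of cosines on triangle UVX: cos(∠UVX) = (2.59² + 5² − 5²) / (2·2.59·5) = 6.7/25.88 = 0.2588, so ∠UVX = 75°.

Therefore, the measure of angle ∠UVX = 75°.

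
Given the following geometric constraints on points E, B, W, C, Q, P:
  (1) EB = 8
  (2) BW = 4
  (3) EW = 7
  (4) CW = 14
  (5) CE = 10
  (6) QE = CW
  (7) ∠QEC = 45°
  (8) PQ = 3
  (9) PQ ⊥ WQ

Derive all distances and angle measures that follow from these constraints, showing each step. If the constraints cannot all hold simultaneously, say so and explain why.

The constraints are consistent.

From the given relations:
  QE = CW = 14

Step 1: From CE = 10, EQ = 14, and ∠CEQ = 45°, by the law of cosines:
  CQ² = CE² + EQ² - 2·CE·EQ·cos(45°) = 100 + 196 - 198 = 98.01
  CQ ≈ 9.9

Step 2: From EB = 8, EW = 7, BW = 4, by the inverse law of cosines:
  cos(∠BEW) = (EB² + EW² - BW²) / (2·EB·EW)
  ∠BEW = 29.99°

Step 3: From EC = 10, EW = 7, CW = 14, by the inverse law of cosines:
  cos(∠CEW) = (EC² + EW² - CW²) / (2·EC·EW)
  ∠CEW = 109.62°

Step 4: From BE = 8, BW = 4, EW = 7, by the inverse law of cosines:
  cos(∠EBW) = (BE² + BW² - EW²) / (2·BE·BW)
  ∠EBW = 61.03°

Step 5: From WB = 4, WE = 7, BE = 8, by the inverse law of cosines:
  cos(∠BWE) = (WB² + WE² - BE²) / (2·WB·WE)
  ∠BWE = 88.98°

Step 6: From WC = 14, WE = 7, CE = 10, by the inverse law of cosines:
  cos(∠CWE) = (WC² + WE² - CE²) / (2·WC·WE)
  ∠CWE = 42.29°

Step 7: From CE = 10, CW = 14, EW = 7, by the inverse law of cosines:
  cos(∠ECW) = (CE² + CW² - EW²) / (2·CE·CW)
  ∠ECW = 28.1°

Step 8: From CE = 10, CQ = 9.9, EQ = 14, by the inverse law of cosines:
  cos(∠ECQ) = (CE² + CQ² - EQ²) / (2·CE·CQ)
  ∠ECQ = 89.42°

Step 9: From QC = 9.9, QE = 14, CE = 10, by the inverse law of cosines:
  cos(∠CQE) = (QC² + QE² - CE²) / (2·QC·QE)
  ∠CQE = 45.58°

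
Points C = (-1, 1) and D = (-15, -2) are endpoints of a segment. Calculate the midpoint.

The midpoint is the point halfway along the segment.
Move half the horizontal distance: -1 + (-15 - -1)/2 = -1 + -14/2 = -8
Move half the vertical distance: 1 + (-2 - 1)/2 = 1 + -3/2 = -1/2
Midpoint = (-8, -1/2)

(-8, -1/2)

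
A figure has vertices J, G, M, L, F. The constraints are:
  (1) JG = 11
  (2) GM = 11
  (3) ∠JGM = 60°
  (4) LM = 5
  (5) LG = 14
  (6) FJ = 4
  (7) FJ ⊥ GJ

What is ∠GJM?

Step 1: By the law of cosines on triangle JGM: JM² = 11² + 11² − 2·11·11·cos(60°) = 121, so JM = 11.
Step 2: By the inverse law of cosines on triangle GJM: cos(∠GJM) = (11² + 11² − 11²) / (2·11·11) = 121/242 = 0.5, so ∠GJM = 60°.

Therefore, the measure of angle ∠GJM = 60°.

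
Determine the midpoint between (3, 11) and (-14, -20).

The midpoint is the point halfway along the segment.
Move half the horizontal distance: 3 + (-14 - 3)/2 = 3 + -17/2 = -11/2
Move half the vertical distance: 11 + (-20 - 11)/2 = 11 + -31/2 = -9/2
Midpoint = (-11/2, -9/2)

(-11/2, -9/2)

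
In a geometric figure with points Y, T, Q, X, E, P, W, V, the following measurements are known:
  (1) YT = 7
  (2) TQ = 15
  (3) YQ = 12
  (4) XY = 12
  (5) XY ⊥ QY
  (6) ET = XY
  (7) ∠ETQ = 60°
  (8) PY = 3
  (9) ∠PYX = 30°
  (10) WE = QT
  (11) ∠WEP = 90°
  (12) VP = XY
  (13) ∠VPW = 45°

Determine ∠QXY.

Step 1: By the law of cosines on triangle XYQ: XQ² = 12² + 12² − 2·12·12·cos(90°) = 288, so XQ = 12·√2.
Step 2: By the inverse law of cosines on triangle QXY: cos(∠QXY) = ((12·√2)² + 12² − 12²) / (2·12·√2·12) = 288/407.29 = 0.7071, so ∠QXY = 45°.

Therefore, the measure of angle ∠QXY = 45°.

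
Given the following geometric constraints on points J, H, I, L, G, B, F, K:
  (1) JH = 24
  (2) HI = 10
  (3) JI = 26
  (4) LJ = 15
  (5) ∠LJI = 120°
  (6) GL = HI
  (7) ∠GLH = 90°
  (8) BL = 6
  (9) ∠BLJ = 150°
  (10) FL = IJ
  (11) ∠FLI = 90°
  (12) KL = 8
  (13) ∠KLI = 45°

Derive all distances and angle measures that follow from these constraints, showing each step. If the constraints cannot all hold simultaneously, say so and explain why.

The constraints are consistent.

From the given relations:
  GL = HI = 10
  FL = IJ = 26

Step 1: From JL = 15, LB = 6, and ∠JLB = 150°, by the law of cosines:
  JB² = JL² + LB² - 2·JL·LB·cos(150°) = 225 + 36 + 155.9 = 416.9
  JB ≈ 20.42

Step 2: From IJ = 26, JL = 15, and ∠IJL = 120°, by the law of cosines:
  IL² = IJ² + JL² - 2·IJ·JL·cos(120°) = 676 + 225 + 390 = 1291
  IL ≈ 35.93

Step 3: From JH = 24, JI = 26, HI = 10, by the inverse law of cosines:
  cos(∠HJI) = (JH² + JI² - HI²) / (2·JH·JI)
  ∠HJI = 22.62°

Step 4: From HI = 10, HJ = 24, IJ = 26, by the inverse law of cosines:
  cos(∠IHJ) = (HI² + HJ² - IJ²) / (2·HI·HJ)
  ∠IHJ = 90°

Step 5: From IH = 10, IJ = 26, HJ = 24, by the inverse law of cosines:
  cos(∠HIJ) = (IH² + IJ² - HJ²) / (2·IH·IJ)
  ∠HIJ = 67.38°

Step 6: From IL = 35.93, LF = 26, and ∠ILF = 90°, by the law of cosines:
  IF² = IL² + LF² - 2·IL·LF·cos(90°) = 1291 + 676 - 0 = 1967
  IF ≈ 44.35

Step 7: From IL = 35.93, LK = 8, and ∠ILK = 45°, by the law of cosines:
  IK² = IL² + LK² - 2·IL·LK·cos(45°) = 1291 + 64 - 406.5 = 948.5
  IK ≈ 30.8

Step 8: From JB = 20.42, JL = 15, BL = 6, by the inverse law of cosines:
  cos(∠BJL) = (JB² + JL² - BL²) / (2·JB·JL)
  ∠BJL = 8.45°

Step 9: From IJ = 26, IL = 35.93, JL = 15, by the inverse law of cosines:
  cos(∠JIL) = (IJ² + IL² - JL²) / (2·IJ·IL)
  ∠JIL = 21.19°

Step 10: From LI = 35.93, LJ = 15, IJ = 26, by the inverse law of cosines:
  cos(∠ILJ) = (LI² + LJ² - IJ²) / (2·LI·LJ)
  ∠ILJ = 38.81°

Step 11: From BJ = 20.42, BL = 6, JL = 15, by the inverse law of cosines:
  cos(∠JBL) = (BJ² + BL² - JL²) / (2·BJ·BL)
  ∠JBL = 21.55°

Step 12: From IF = 44.35, IL = 35.93, FL = 26, by the inverse law of cosines:
  cos(∠FIL) = (IF² + IL² - FL²) / (2·IF·IL)
  ∠FIL = 35.89°

Step 13: From IK = 30.8, IL = 35.93, KL = 8, by the inverse law of cosines:
  cos(∠KIL) = (IK² + IL² - KL²) / (2·IK·IL)
  ∠KIL = 10.58°

Step 14: From FI = 44.35, FL = 26, IL = 35.93, by the inverse law of cosines:
  cos(∠IFL) = (FI² + FL² - IL²) / (2·FI·FL)
  ∠IFL = 54.11°

Step 15: From KI = 30.8, KL = 8, IL = 35.93, by the inverse law of cosines:
  cos(∠IKL) = (KI² + KL² - IL²) / (2·KI·KL)
  ∠IKL = 124.42°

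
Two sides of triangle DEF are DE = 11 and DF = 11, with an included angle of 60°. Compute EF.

By the law of cosines: EF^2 = DE^2 + DF^2 - 2*DE*DF*cos(D)
EF^2 = 11^2 + 11^2 - 2*11*11*cos(60°)
EF^2 = 121 + 121 - 242*(1/2)
EF^2 = 121
EF = 11

11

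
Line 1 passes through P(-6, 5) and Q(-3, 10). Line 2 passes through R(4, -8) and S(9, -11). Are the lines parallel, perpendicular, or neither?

Slope of line 1: m1 = (10 - 5)/(-3 - -6) = 5/3 = 5/3
Slope of line 2: m2 = (-11 - -8)/(9 - 4) = -3/5 = -3/5
m1 * m2 = -1, so perpendicular.

Perpendicular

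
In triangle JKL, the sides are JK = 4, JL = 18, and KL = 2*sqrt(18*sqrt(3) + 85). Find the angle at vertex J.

When all three sides of a triangle are known, the law of cosines can be rearranged to find any angle.
cos(C) = (a² + b² - c²) / (2ab) gives cos(J) = -sqrt(3)/2.
Taking the inverse cosine: J = 150°.

150°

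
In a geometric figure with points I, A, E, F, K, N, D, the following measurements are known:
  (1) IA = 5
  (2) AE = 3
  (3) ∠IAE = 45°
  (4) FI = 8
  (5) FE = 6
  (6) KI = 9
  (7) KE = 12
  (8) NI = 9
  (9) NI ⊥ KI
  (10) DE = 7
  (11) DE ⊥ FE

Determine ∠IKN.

Step 1: By the law of cosines on triangle KIN: KN² = 9² + 9² − 2·9·9·cos(90°) = 162, so KN = 9·√2.
Step 2: By the inverse law of cosines on triangle IKN: cos(∠IKN) = (9² + (9·√2)² − 9²) / (2·9·9·√2) = 162/229.1 = 0.7071, so ∠IKN = 45°.

Therefore, the measure of angle ∠IKN = 45°.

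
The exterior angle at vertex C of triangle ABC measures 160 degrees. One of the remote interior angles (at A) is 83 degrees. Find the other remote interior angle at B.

By the exterior angle theorem: exterior angle = sum of remote interior angles.
160 = 83 + angle B
angle B = 160 - 83 = 77 degrees

77 degrees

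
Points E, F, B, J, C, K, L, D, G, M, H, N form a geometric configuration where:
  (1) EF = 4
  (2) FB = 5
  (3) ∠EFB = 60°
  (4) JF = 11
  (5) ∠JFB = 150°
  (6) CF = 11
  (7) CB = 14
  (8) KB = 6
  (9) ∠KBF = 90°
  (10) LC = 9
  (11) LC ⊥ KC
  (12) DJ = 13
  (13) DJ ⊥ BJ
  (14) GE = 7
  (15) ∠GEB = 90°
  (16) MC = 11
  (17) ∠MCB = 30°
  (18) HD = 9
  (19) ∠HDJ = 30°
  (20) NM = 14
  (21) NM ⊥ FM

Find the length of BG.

Step 1: By the law of cosines on triangle BFE: BE² = 5² + 4² − 2·5·4·cos(60°) = 21, so BE = √21.
Step 2: By the law of cosines on triangle BEG: BG² = √21² + 7² − 2·√21·7·cos(90°) = 70, so BG = √70.

Therefore, the length of BG = √70.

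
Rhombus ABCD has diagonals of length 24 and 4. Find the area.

The diagonals of a rhombus divide it into four right triangles.
Each triangle has legs 24/ 2 = 12 and 4/2 = 2, so each has area (1/2)*12*2 = 12.
Four such triangles give total area = (d1 * d2) / 2 = 48.

48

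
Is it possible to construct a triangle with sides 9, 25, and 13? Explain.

The longest side is 25. The other two sides sum to 9 + 13 = 22.
Since 22 ≤ 25, the two shorter sides cannot reach around to close the triangle.

No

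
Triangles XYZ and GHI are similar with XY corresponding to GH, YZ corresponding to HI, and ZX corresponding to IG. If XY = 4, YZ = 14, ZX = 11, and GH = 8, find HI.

Similar triangles have proportional sides. Setting up the proportion:
GH / XY = HI / YZ
8 / 4 = HI / 14
HI = 14 * 8 / 4 = 28.

28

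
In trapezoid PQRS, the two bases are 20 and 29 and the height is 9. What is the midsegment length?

The midsegment of a trapezoid = (base1 + base2) / 2
midsegment = (20 + 29) / 2
midsegment = 49 / 2
midsegment = 49/2

49/2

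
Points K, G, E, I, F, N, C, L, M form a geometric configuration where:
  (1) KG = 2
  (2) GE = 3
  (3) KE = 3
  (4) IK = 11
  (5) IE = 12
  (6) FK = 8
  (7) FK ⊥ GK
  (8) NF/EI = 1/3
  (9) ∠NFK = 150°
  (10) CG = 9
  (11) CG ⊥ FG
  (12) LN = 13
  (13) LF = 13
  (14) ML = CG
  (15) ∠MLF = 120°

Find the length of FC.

Step 1: By the law of cosines on triangle FKG: FG² = 8² + 2² − 2·8·2·cos(90°) = 68, so FG = 2·√17.
Step 2: By the law of cosines on triangle FGC: FC² = (2·√17)² + 9² − 2·2·√17·9·cos(90°) = 149, so FC = √149.

Therefore, the length of FC = √149.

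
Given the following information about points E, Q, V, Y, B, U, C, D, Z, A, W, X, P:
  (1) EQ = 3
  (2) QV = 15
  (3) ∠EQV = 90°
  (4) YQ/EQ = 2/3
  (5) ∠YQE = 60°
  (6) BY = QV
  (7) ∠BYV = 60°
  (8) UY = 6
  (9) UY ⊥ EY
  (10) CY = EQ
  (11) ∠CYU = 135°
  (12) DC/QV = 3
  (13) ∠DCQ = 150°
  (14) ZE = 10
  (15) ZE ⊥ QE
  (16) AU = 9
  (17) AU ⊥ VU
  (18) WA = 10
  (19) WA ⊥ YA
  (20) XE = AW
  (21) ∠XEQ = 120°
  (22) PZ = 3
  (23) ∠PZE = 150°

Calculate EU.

From the given relations: YQ = 2/3·EQ = 2/3·3 = 2.
Step 1: By the law of cosines on triangle EQY: EY² = 3² + 2² − 2·3·2·cos(60°) = 7, so EY = √7.
Step 2: By the law of cosines on triangle EYU: EU² = √7² + 6² − 2·√7·6·cos(90°) = 43, so EU = √43.

Therefore, the length of EU = √43.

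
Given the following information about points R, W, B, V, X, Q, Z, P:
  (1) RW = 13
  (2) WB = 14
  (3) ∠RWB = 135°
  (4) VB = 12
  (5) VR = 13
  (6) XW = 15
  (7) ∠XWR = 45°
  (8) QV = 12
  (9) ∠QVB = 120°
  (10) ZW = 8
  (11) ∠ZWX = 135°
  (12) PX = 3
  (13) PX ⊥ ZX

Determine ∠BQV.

Step 1: By the law of cosines on triangle QVB: QB² = 12² + 12² − 2·12·12·cos(120°) = 432, so QB = 12·√3.
Step 2: By the inverse law of cosines on triangle BQV: cos(∠BQV) = ((12·√3)² + 12² − 12²) / (2·12·√3·12) = 432/498.83 = 0.866, so ∠BQV = 30°.

Therefore, the measure of angle ∠BQV = 30°.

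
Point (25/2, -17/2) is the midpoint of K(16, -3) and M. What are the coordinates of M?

Using the midpoint formula: M = ((x1 + x2)/2, (y1 + y2)/2)
We know M = (25/2, -17/2) and K = (16, -3)
For x: 25/2 = (16 + x2)/2, so x2 = 2*25/2 - 16 = 9
For y: -17/2 = (-3 + y2)/2, so y2 = 2*-17/2 - -3 = -14
M = (9, -14)

(9, -14)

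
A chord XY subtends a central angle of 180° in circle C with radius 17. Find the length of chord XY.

Drop a perpendicular from the center to the chord, bisecting both the chord and the central angle.
Each half-chord = r sin(θ/2) = 17 sin(90°).
The full chord = 2 × 17 × sin(90°) = 34.

34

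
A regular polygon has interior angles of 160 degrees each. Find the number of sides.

The exterior angle is the supplement of the interior angle: 180 - 160 = 20 degrees.
Since the exterior angles of any convex polygon sum to 360 degrees, the number of sides is 360 / 20 = 18.

18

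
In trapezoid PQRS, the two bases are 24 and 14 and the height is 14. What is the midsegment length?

The midsegment (median) of a trapezoid connects the midpoints of the non-parallel sides.
Its length is the average of the two bases: (24 + 14) / 2 = 19.

19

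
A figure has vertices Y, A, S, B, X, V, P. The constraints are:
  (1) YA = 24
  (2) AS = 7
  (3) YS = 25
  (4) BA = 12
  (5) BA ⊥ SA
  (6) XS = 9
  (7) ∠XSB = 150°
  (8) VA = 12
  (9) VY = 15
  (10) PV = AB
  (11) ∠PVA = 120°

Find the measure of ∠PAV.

From the given relations: PV = AB = 12.
Step 1: By the law of cosines on triangle AVP: AP² = 12² + 12² − 2·12·12·cos(120°) = 432, so AP = 12·√3.
Step 2: By the inverse law of cosines on triangle PAV: cos(∠PAV) = ((12·√3)² + 12² − 12²) / (2·12·√3·12) = 432/498.83 = 0.866, so ∠PAV = 30°.

Therefore, the measure of angle ∠PAV = 30°.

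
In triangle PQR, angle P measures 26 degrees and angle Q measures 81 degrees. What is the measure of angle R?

angle R = 180 - 26 - 81 = 73 degrees.

73 degrees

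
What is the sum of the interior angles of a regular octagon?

The sum of interior angles of an n-sided polygon is (n - 2) * 180.
For n = 8: (8 - 2) * 180 = 6 * 180 = 1080 degrees.

1080 degrees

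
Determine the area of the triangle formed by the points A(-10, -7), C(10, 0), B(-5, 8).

The Shoelace formula computes the area from vertex coordinates by summing cross products.
For vertices (-10,-7), (10,0), (-5,8):
Signed sum = -10*0 - 10*-7 + 10*8 - -5*0 + -5*-7 - -10*8
= 70 + 80 + 115 = 265
Area = (1/2)|265| = 265/2.

265/2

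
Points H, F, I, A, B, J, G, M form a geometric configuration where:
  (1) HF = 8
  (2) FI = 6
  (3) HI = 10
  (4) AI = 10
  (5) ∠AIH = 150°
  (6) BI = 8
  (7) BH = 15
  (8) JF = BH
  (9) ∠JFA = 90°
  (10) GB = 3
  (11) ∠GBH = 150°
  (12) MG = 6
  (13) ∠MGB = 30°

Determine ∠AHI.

Step 1: By the law of cosines on triangle HIA: HA² = 10² + 10² − 2·10·10·cos(150°) = 373.21, so HA ≈ 19.32.
Step 2: By the inverse law of cosines on triangle AHI: cos(∠AHI) = (19.32² + 10² − 10²) / (2·19.32·10) = 373.21/386.37 = 0.9659, so ∠AHI = 15°.

Therefore, the measure of angle ∠AHI = 15°.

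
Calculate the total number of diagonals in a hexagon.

Total line segments between 6 vertices = C(6,2) = 15.
Subtract the 6 sides: 15 - 6 = 9 diagonals.

9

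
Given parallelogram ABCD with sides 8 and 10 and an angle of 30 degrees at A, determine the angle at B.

Consecutive angles are supplementary: angle B = 180 - 30 = 150 degrees.

150 degrees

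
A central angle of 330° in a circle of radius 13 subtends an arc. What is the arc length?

Arc length = 2πr × θ/360
= 2π × 13 × 11/12
= 143*pi/6

143*pi/6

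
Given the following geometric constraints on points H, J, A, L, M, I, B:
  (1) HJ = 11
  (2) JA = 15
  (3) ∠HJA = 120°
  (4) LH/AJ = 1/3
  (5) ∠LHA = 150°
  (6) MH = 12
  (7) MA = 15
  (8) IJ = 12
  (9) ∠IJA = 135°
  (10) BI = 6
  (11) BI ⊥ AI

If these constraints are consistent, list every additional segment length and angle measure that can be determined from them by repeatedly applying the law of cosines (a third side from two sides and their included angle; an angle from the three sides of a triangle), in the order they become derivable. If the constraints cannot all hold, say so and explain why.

The constraints are consistent. Derivable facts, in order:
After 1 step:
- AI ≈ 24.97
- HA ≈ 22.61
After 2 steps:
- AB ≈ 25.68
- AL ≈ 27.05
- ∠AHJ = 35.08°
- ∠AHM = 37.57°
- ∠AIJ = 25.14°
- ∠AMH = 113.23°
- ∠HAJ = 24.92°
- ∠HAM = 29.2°
- ∠IAJ = 19.86°
After 3 steps:
- ∠ABI = 76.49°
- ∠ALH = 24.7°
- ∠BAI = 13.51°
- ∠HAL = 5.3°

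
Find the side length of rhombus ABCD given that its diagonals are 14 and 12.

The diagonals of a rhombus bisect each other at right angles.
Half-diagonals: 14/2 = 7 and 12/2 = 6
side = sqrt(7^2 + 6^2)
side = sqrt(49 + 36)
side = sqrt(85)

sqrt(85)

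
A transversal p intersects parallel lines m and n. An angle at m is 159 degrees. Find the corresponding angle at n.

Corresponding angles formed by parallel lines and a transversal are equal.
The given angle is 159 degrees.
The corresponding angle = 159 degrees.

159 degrees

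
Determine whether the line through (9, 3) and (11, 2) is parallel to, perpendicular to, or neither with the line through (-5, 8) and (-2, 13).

Slope of line 1: m1 = (2 - 3)/(11 - 9) = -1/2 = -1/2
Slope of line 2: m2 = (13 - 8)/(-2 - -5) = 5/3 = 5/3
For parallel lines we need equal slopes: -1/2 != 5/3.
For perpendicular lines we need m1*m2 = -1: (-1/2)(5/3) = -5/6 != -1.
Since neither condition holds, the lines are neither parallel nor perpendicular.

Neither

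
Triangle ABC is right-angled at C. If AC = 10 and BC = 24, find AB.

In a right triangle, the square of the hypotenuse equals the sum of the squares of the two legs.
The legs are 10 and 24, so the hypotenuse = sqrt(100 + 576) = sqrt(676) = 26.

26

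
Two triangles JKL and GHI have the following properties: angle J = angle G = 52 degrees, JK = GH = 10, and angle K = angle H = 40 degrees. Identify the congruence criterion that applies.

Consider the given information: angle J = angle G = 52 degrees, JK = GH = 10, and angle K = angle H = 40 degrees
This is not SSS or HL: SSS requires all three pairs of sides, but we don't have that. HL only applies to right triangles with matching hypotenuse and leg.
The correct criterion is ASA. Two pairs of corresponding angles and the included side are equal (Angle-Side-Angle).

ASA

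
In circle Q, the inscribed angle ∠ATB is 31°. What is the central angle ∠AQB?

The inscribed angle theorem states that a central angle is always twice any inscribed angle that subtends the same arc.
Since the inscribed angle is 31°, the central angle = 2 × 31° = 62°.

62°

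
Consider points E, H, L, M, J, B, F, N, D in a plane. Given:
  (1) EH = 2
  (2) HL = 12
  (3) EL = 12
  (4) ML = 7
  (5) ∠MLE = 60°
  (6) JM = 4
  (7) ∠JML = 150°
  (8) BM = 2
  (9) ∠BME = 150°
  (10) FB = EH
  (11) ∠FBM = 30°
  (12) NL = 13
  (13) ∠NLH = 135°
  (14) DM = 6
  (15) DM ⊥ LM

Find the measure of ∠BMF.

From the given relations: FB = EH = 2.
Step 1: By the law of cosines on triangle MBF: MF² = 2² + 2² − 2·2·2·cos(30°) = 1.07, so MF ≈ 1.04.
Step 2: By the inverse law of cosines on triangle BMF: cos(∠BMF) = (2² + 1.04² − 2²) / (2·2·1.04) = 1.07/4.14 = 0.2588, so ∠BMF = 75°.

Therefore, the measure of angle ∠BMF = 75°.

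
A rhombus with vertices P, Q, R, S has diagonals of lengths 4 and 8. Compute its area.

The diagonals of a rhombus divide it into four right triangles.
Each triangle has legs 4/ 2 = 2 and 8/2 = 4, so each has area (1/2)*2*4 = 4.
Four such triangles give total area = (d1 * d2) / 2 = 16.

16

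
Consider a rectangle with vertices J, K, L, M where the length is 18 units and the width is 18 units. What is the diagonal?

d = sqrt(18^2 + 18^2) = sqrt(648) = 18*sqrt(2)

18*sqrt(2)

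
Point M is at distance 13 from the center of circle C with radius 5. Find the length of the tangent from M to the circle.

The tangent, radius, and line from the external point to the center form a right triangle.
The right angle is where the tangent meets the radius.
By the Pythagorean theorem: tangent² + 5² = 13²
tangent² = 169 - 25 = 144
tangent = 12

12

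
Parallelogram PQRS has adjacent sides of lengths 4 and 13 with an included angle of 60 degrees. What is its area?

Area = 4 * 13 * sin(60°) = 52 * sqrt(3)/2 = 26*sqrt(3)

26*sqrt(3)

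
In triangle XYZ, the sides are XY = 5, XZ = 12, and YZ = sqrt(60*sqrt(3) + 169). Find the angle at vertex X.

When all three sides of a triangle are known, the law of cosines can be rearranged to find any angle.
cos(C) = (a² + b² - c²) / (2ab) gives cos(X) = -sqrt(3)/2.
Taking the inverse cosine: X = 150°.

150°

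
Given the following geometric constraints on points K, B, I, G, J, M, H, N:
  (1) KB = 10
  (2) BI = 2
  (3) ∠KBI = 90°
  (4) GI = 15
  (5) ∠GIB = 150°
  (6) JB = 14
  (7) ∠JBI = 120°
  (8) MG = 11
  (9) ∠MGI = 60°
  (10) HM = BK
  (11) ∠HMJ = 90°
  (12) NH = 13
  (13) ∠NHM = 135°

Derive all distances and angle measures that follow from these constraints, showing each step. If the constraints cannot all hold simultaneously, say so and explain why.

The constraints are consistent.

From the given relations:
  HM = BK = 10

Step 1: From KB = 10, BI = 2, and ∠KBI = 90°, by the law of cosines:
  KI² = KB² + BI² - 2·KB·BI·cos(90°) = 100 + 4 - 0 = 104
  KI = 2·√26

Step 2: From BI = 2, IG = 15, and ∠BIG = 150°, by the law of cosines:
  BG² = BI² + IG² - 2·BI·IG·cos(150°) = 4 + 225 + 51.96 = 281
  BG ≈ 16.76

Step 3: From IB = 2, BJ = 14, and ∠IBJ = 120°, by the law of cosines:
  IJ² = IB² + BJ² - 2·IB·BJ·cos(120°) = 4 + 196 + 28 = 228
  IJ = 2·√57

Step 4: From IG = 15, GM = 11, and ∠IGM = 60°, by the law of cosines:
  IM² = IG² + GM² - 2·IG·GM·cos(60°) = 225 + 121 - 165 = 181
  IM = √181

Step 5: From MH = 10, HN = 13, and ∠MHN = 135°, by the law of cosines:
  MN² = MH² + HN² - 2·MH·HN·cos(135°) = 100 + 169 + 183.8 = 452.8
  MN ≈ 21.28

Step 6: From KB = 10, KI = 2·√26, BI = 2, by the inverse law of cosines:
  cos(∠BKI) = (KB² + KI² - BI²) / (2·KB·KI)
  ∠BKI = 11.31°

Step 7: From BG = 16.76, BI = 2, GI = 15, by the inverse law of cosines:
  cos(∠GBI) = (BG² + BI² - GI²) / (2·BG·BI)
  ∠GBI = 26.58°

Step 8: From IB = 2, IJ = 2·√57, BJ = 14, by the inverse law of cosines:
  cos(∠BIJ) = (IB² + IJ² - BJ²) / (2·IB·IJ)
  ∠BIJ = 53.41°

Step 9: From IB = 2, IK = 2·√26, BK = 10, by the inverse law of cosines:
  cos(∠BIK) = (IB² + IK² - BK²) / (2·IB·IK)
  ∠BIK = 78.69°

Step 10: From IG = 15, IM = √181, GM = 11, by the inverse law of cosines:
  cos(∠GIM) = (IG² + IM² - GM²) / (2·IG·IM)
  ∠GIM = 45.08°

Step 11: From GB = 16.76, GI = 15, BI = 2, by the inverse law of cosines:
  cos(∠BGI) = (GB² + GI² - BI²) / (2·GB·GI)
  ∠BGI = 3.42°

Step 12: From JB = 14, JI = 2·√57, BI = 2, by the inverse law of cosines:
  cos(∠BJI) = (JB² + JI² - BI²) / (2·JB·JI)
  ∠BJI = 6.59°

Step 13: From MG = 11, MI = √181, GI = 15, by the inverse law of cosines:
  cos(∠GMI) = (MG² + MI² - GI²) / (2·MG·MI)
  ∠GMI = 74.92°

Step 14: From MH = 10, MN = 21.28, HN = 13, by the inverse law of cosines:
  cos(∠HMN) = (MH² + MN² - HN²) / (2·MH·MN)
  ∠HMN = 25.59°

Step 15: From NH = 13, NM = 21.28, HM = 10, by the inverse law of cosines:
  cos(∠HNM) = (NH² + NM² - HM²) / (2·NH·NM)
  ∠HNM = 19.41°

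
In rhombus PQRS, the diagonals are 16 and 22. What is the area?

Area of a rhombus = (d1 * d2) / 2
Area = (16 * 22) / 2
Area = 352 / 2
Area = 176

176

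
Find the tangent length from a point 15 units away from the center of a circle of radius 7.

tangent = √(d² - r²) = √(15² - 7²) = √(225 - 49) = √176 = 4*sqrt(11)

4*sqrt(11)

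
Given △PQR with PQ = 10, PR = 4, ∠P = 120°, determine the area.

Area = (1/2) * PQ * PR * sin(P)
Area = (1/2) * 10 * 4 * sin(120°)
Area = (1/2) * 10 * 4 * sqrt(3)/2
Area = 10*sqrt(3)

10*sqrt(3)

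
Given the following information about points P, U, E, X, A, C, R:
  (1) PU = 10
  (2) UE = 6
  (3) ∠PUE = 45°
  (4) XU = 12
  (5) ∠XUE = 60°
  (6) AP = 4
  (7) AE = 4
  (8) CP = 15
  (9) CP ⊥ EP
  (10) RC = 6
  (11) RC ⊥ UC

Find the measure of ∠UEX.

Step 1: By the law of cosines on triangle EUX: EX² = 6² + 12² − 2·6·12·cos(60°) = 108, so EX = 6·√3.
Step 2: By the inverse law of cosines on triangle UEX: cos(∠UEX) = (6² + (6·√3)² − 12²) / (2·6·6·√3) = 0/124.71 = 0, so ∠UEX = 90°.

Therefore, the measure of angle ∠UEX = 90°.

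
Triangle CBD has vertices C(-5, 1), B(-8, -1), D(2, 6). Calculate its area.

Using the Shoelace formula for a triangle:
Area = (1/2)|x0(y1 - y2) + x1(y2 - y0) + x2(y0 - y1)|
Area = (1/2)|-5(-1 - 6) + -8(6 - 1) + 2(1 - -1)|
Area = (1/2)|35 + -40 + 4|
Area = (1/2)|-1|
Area = (1/2)(1)
Area = 1/2

1/2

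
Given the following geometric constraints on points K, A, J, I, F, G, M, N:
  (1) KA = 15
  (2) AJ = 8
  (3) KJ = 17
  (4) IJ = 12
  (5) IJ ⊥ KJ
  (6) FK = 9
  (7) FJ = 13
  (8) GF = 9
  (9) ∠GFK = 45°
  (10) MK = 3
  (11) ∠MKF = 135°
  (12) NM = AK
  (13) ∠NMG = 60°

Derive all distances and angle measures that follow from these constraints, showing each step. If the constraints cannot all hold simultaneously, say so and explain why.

The constraints are consistent.

From the given relations:
  NM = AK = 15

Step 1: From KJ = 17, JI = 12, and ∠KJI = 90°, by the law of cosines:
  KI² = KJ² + JI² - 2·KJ·JI·cos(90°) = 289 + 144 - 0 = 433
  KI ≈ 20.81

Step 2: From KF = 9, FG = 9, and ∠KFG = 45°, by the law of cosines:
  KG² = KF² + FG² - 2·KF·FG·cos(45°) = 81 + 81 - 114.6 = 47.45
  KG ≈ 6.89

Step 3: From FK = 9, KM = 3, and ∠FKM = 135°, by the law of cosines:
  FM² = FK² + KM² - 2·FK·KM·cos(135°) = 81 + 9 + 38.18 = 128.2
  FM ≈ 11.32

Step 4: From KA = 15, KJ = 17, AJ = 8, by the inverse law of cosines:
  cos(∠AKJ) = (KA² + KJ² - AJ²) / (2·KA·KJ)
  ∠AKJ = 28.07°

Step 5: From KF = 9, KJ = 17, FJ = 13, by the inverse law of cosines:
  cos(∠FKJ) = (KF² + KJ² - FJ²) / (2·KF·KJ)
  ∠FKJ = 48.94°

Step 6: From AJ = 8, AK = 15, JK = 17, by the inverse law of cosines:
  cos(∠JAK) = (AJ² + AK² - JK²) / (2·AJ·AK)
  ∠JAK = 90°

Step 7: From JA = 8, JK = 17, AK = 15, by the inverse law of cosines:
  cos(∠AJK) = (JA² + JK² - AK²) / (2·JA·JK)
  ∠AJK = 61.93°

Step 8: From JF = 13, JK = 17, FK = 9, by the inverse law of cosines:
  cos(∠FJK) = (JF² + JK² - FK²) / (2·JF·JK)
  ∠FJK = 31.47°

Step 9: From FJ = 13, FK = 9, JK = 17, by the inverse law of cosines:
  cos(∠JFK) = (FJ² + FK² - JK²) / (2·FJ·FK)
  ∠JFK = 99.59°

Step 10: From KF = 9, KG = 6.89, FG = 9, by the inverse law of cosines:
  cos(∠FKG) = (KF² + KG² - FG²) / (2·KF·KG)
  ∠FKG = 67.5°

Step 11: From KI = 20.81, KJ = 17, IJ = 12, by the inverse law of cosines:
  cos(∠IKJ) = (KI² + KJ² - IJ²) / (2·KI·KJ)
  ∠IKJ = 35.22°

Step 12: From IJ = 12, IK = 20.81, JK = 17, by the inverse law of cosines:
  cos(∠JIK) = (IJ² + IK² - JK²) / (2·IJ·IK)
  ∠JIK = 54.78°

Step 13: From FK = 9, FM = 11.32, KM = 3, by the inverse law of cosines:
  cos(∠KFM) = (FK² + FM² - KM²) / (2·FK·FM)
  ∠KFM = 10.8°

Step 14: From GF = 9, GK = 6.89, FK = 9, by the inverse law of cosines:
  cos(∠FGK) = (GF² + GK² - FK²) / (2·GF·GK)
  ∠FGK = 67.5°

Step 15: From MF = 11.32, MK = 3, FK = 9, by the inverse law of cosines:
  cos(∠FMK) = (MF² + MK² - FK²) / (2·MF·MK)
  ∠FMK = 34.2°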